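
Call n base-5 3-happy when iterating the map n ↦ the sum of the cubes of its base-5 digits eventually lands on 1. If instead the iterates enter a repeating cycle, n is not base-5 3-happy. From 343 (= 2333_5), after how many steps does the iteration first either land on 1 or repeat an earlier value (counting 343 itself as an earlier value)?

9

343 = (2,3,3,3)_5 → 2³ + 3³ + 3³ + 3³ = 8 + 27 + 27 + 27 = 89
89 = (3,2,4)_5 → 3³ + 2³ + 4³ = 27 + 8 + 64 = 99
99 = (3,4,4)_5 → 3³ + 4³ + 4³ = 27 + 64 + 64 = 155
155 = (1,1,1,0)_5 → 1³ + 1³ + 1³ + 0³ = 1 + 1 + 1 + 0 = 3
3 = (3)_5 → 3³ = 27
27 = (1,0,2)_5 → 1³ + 0³ + 2³ = 1 + 0 + 8 = 9
9 = (1,4)_5 → 1³ + 4³ = 1 + 64 = 65
65 = (2,3,0)_5 → 2³ + 3³ + 0³ = 8 + 27 + 0 = 35
35 = (1,2,0)_5 → 1³ + 2³ + 0³ = 1 + 8 + 0 = 9  — 9 repeats.
That took 9 steps.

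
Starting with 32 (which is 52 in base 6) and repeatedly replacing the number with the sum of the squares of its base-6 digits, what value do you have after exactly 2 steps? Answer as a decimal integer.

41

32 = (5,2)_6 → 29
29 = (4,5)_6 → 41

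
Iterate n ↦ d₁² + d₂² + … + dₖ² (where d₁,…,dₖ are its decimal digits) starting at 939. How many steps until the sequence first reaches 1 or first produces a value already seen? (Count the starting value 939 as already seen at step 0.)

13

939 → 9² + 3² + 9² = 171
171 → 1² + 7² + 1² = 51
51 → 5² + 1² = 26
26 → 2² + 6² = 40
40 → 4² + 0² = 16
16 → 1² + 6² = 37
37 → 3² + 7² = 58
58 → 5² + 8² = 89
89 → 8² + 9² = 145
145 → 1² + 4² + 5² = 42
42 → 4² + 2² = 20
20 → 2² + 0² = 4
4 → 4² = 16  — 16 repeats.
That took 13 steps.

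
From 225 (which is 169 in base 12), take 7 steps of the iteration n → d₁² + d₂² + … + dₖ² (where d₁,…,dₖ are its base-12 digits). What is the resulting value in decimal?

74

225 = (1,6,9)_12 → 1² + 6² + 9² = 1 + 36 + 81 = 118
118 = (9,10)_12 → 9² + 10² = 81 + 100 = 181
181 = (1,3,1)_12 → 1² + 3² + 1² = 1 + 9 + 1 = 11
11 = (11)_12 → 11² = 121
121 = (10,1)_12 → 10² + 1² = 100 + 1 = 101
101 = (8,5)_12 → 8² + 5² = 64 + 25 = 89
89 = (7,5)_12 → 7² + 5² = 49 + 25 = 74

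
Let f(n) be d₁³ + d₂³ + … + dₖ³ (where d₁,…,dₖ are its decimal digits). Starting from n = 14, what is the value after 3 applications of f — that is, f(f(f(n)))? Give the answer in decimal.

92

14 → 1³ + 4³ = 65
65 → 6³ + 5³ = 341
341 → 3³ + 4³ + 1³ = 92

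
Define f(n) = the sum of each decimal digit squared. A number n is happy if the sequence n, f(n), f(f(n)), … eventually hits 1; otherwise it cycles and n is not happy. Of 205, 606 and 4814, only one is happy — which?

4814

205: 205 → 29 → 85 → 89 → 145 → 42 → 20 → 4 → 16 → 37 → 58 → 89  — repeats 89 (not happy)
606: 606 → 72 → 53 → 34 → 25 → 29 → 85 → 89 → 145 → 42 → 20 → 4 → 16 → 37 → 58 → 89  — repeats 89 (not happy)
4814: 4814 → 97 → 130 → 10 → 1  — reaches 1 (happy)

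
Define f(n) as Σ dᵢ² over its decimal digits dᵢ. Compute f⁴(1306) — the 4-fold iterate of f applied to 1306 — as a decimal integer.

85

1306 → 1² + 3² + 0² + 6² = 46
46 → 4² + 6² = 52
52 → 5² + 2² = 29
29 → 2² + 9² = 85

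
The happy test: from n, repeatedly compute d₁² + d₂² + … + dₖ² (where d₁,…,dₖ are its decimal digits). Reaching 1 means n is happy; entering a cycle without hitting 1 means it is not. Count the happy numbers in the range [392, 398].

2

392: 392 → 94 → 97 → 130 → 10 → 1  — happy
393: 393 → 99 → 162 → 41 → 17 → 50 → 25 → 29 → 85 → 89 → 145 → 42 → 20 → 4 → 16 → 37 → 58 → 89  — not happy
394: 394 → 106 → 37 → 58 → 89 → 145 → 42 → 20 → 4 → 16 → 37  — not happy
395: 395 → 115 → 27 → 53 → 34 → 25 → 29 → 85 → 89 → 145 → 42 → 20 → 4 → 16 → 37 → 58 → 89  — not happy
396: 396 → 126 → 41 → 17 → 50 → 25 → 29 → 85 → 89 → 145 → 42 → 20 → 4 → 16 → 37 → 58 → 89  — not happy
397: 397 → 139 → 91 → 82 → 68 → 100 → 1  — happy
398: 398 → 154 → 42 → 20 → 4 → 16 → 37 → 58 → 89 → 145 → 42  — not happy
happy: 392, 397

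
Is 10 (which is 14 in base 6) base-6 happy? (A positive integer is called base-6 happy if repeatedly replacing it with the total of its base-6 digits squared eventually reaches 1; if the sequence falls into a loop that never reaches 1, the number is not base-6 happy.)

10 = (1,4)_6 → 1² + 4² = 1 + 16 = 17
17 = (2,5)_6 → 2² + 5² = 4 + 25 = 29
29 = (4,5)_6 → 4² + 5² = 16 + 25 = 41
41 = (1,0,5)_6 → 1² + 0² + 5² = 1 + 0 + 25 = 26
26 = (4,2)_6 → 4² + 2² = 16 + 4 = 20
20 = (3,2)_6 → 3² + 2² = 9 + 4 = 13
13 = (2,1)_6 → 2² + 1² = 4 + 1 = 5
5 = (5)_6 → 5² = 25
25 = (4,1)_6 → 4² + 1² = 16 + 1 = 17  — 17 already seen; the sequence cycles without reaching 1.

not base-6 happy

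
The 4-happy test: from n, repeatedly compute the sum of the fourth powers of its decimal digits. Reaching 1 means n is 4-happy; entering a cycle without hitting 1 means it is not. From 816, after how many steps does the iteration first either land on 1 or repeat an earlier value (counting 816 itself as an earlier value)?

14

816 → 8⁴ + 1⁴ + 6⁴ = 5393
5393 → 5⁴ + 3⁴ + 9⁴ + 3⁴ = 7348
7348 → 7⁴ + 3⁴ + 4⁴ + 8⁴ = 6834
6834 → 6⁴ + 8⁴ + 3⁴ + 4⁴ = 5729
5729 → 5⁴ + 7⁴ + 2⁴ + 9⁴ = 9603
9603 → 9⁴ + 6⁴ + 0⁴ + 3⁴ = 7938
7938 → 7⁴ + 9⁴ + 3⁴ + 8⁴ = 13139
13139 → 1⁴ + 3⁴ + 1⁴ + 3⁴ + 9⁴ = 6725
6725 → 6⁴ + 7⁴ + 2⁴ + 5⁴ = 4338
4338 → 4⁴ + 3⁴ + 3⁴ + 8⁴ = 4514
4514 → 4⁴ + 5⁴ + 1⁴ + 4⁴ = 1138
1138 → 1⁴ + 1⁴ + 3⁴ + 8⁴ = 4179
4179 → 4⁴ + 1⁴ + 7⁴ + 9⁴ = 9219
9219 → 9⁴ + 2⁴ + 1⁴ + 9⁴ = 13139  — 13139 repeats.
That took 14 steps.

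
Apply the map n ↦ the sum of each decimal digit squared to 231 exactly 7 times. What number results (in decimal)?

231 → 14
14 → 17
17 → 50
50 → 25
25 → 29
29 → 85
85 → 89

89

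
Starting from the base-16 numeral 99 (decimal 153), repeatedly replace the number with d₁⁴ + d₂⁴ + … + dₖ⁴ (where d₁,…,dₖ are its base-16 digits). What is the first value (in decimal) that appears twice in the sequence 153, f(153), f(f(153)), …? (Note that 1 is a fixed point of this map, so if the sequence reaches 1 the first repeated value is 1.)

153 = (9,9)_16 → 9⁴ + 9⁴ = 13122
13122 = (3,3,4,2)_16 → 3⁴ + 3⁴ + 4⁴ + 2⁴ = 434
434 = (1,11,2)_16 → 1⁴ + 11⁴ + 2⁴ = 14658
14658 = (3,9,4,2)_16 → 3⁴ + 9⁴ + 4⁴ + 2⁴ = 6914
6914 = (1,11,0,2)_16 → 1⁴ + 11⁴ + 0⁴ + 2⁴ = 14658  — 14658 already appeared earlier.

14658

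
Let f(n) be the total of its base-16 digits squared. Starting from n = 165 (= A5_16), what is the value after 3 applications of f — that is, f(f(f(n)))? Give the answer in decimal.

269

165 = (10,5)_16 → 10² + 5² = 100 + 25 = 125
125 = (7,13)_16 → 7² + 13² = 49 + 169 = 218
218 = (13,10)_16 → 13² + 10² = 169 + 100 = 269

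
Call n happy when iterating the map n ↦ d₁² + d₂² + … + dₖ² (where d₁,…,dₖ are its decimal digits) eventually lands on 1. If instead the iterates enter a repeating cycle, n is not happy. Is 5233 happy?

5233 → 5² + 2² + 3² + 3² = 47
47 → 4² + 7² = 65
65 → 6² + 5² = 61
61 → 6² + 1² = 37
37 → 3² + 7² = 58
58 → 5² + 8² = 89
89 → 8² + 9² = 145
145 → 1² + 4² + 5² = 42
42 → 4² + 2² = 20
20 → 2² + 0² = 4
4 → 4² = 16
16 → 1² + 6² = 37  — 37 already seen; the sequence cycles without reaching 1.

not happy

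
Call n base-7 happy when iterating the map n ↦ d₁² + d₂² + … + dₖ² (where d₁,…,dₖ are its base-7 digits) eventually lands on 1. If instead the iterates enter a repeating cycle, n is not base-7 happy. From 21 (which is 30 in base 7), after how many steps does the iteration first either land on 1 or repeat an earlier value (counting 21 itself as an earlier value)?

4

21 = (3,0)_7 → 3² + 0² = 9 + 0 = 9
9 = (1,2)_7 → 1² + 2² = 1 + 4 = 5
5 = (5)_7 → 5² = 25
25 = (3,4)_7 → 3² + 4² = 9 + 16 = 25  — 25 repeats.
That took 4 steps.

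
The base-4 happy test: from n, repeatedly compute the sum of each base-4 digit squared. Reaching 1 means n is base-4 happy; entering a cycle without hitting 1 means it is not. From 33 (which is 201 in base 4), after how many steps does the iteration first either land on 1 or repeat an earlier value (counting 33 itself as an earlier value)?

33 = (2,0,1)_4 → 2² + 0² + 1² = 4 + 0 + 1 = 5
5 = (1,1)_4 → 1² + 1² = 1 + 1 = 2
2 = (2)_4 → 2² = 4
4 = (1,0)_4 → 1² + 0² = 1 + 0 = 1  — reached 1.
That took 4 steps.

4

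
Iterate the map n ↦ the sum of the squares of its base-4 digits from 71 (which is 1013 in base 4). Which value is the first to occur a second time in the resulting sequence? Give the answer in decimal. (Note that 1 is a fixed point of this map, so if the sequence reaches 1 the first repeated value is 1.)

1

71 = (1,0,1,3)_4 → 1² + 0² + 1² + 3² = 1 + 0 + 1 + 9 = 11
11 = (2,3)_4 → 2² + 3² = 4 + 9 = 13
13 = (3,1)_4 → 3² + 1² = 9 + 1 = 10
10 = (2,2)_4 → 2² + 2² = 4 + 4 = 8
8 = (2,0)_4 → 2² + 0² = 4 + 0 = 4
4 = (1,0)_4 → 1² + 0² = 1 + 0 = 1  — reached the fixed point 1.
1 → 1, so 1 is the first repeated value.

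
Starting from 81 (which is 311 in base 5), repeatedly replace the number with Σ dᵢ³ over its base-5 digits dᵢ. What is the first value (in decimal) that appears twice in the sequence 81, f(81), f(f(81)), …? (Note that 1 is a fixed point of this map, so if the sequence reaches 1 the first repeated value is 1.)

65

81 = (3,1,1)_5 → 3³ + 1³ + 1³ = 29
29 = (1,0,4)_5 → 1³ + 0³ + 4³ = 65
65 = (2,3,0)_5 → 2³ + 3³ + 0³ = 35
35 = (1,2,0)_5 → 1³ + 2³ + 0³ = 9
9 = (1,4)_5 → 1³ + 4³ = 65  — 65 already appeared earlier.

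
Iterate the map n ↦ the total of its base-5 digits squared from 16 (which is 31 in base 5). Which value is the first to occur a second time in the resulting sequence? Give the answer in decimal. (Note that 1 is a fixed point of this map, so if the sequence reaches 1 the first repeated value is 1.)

16 = (3,1)_5 → 3² + 1² = 10
10 = (2,0)_5 → 2² + 0² = 4
4 = (4)_5 → 4² = 16  — 16 already appeared earlier.

16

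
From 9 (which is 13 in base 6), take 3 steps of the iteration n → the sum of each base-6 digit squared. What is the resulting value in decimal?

29

9 = (1,3)_6 → 1² + 3² = 1 + 9 = 10
10 = (1,4)_6 → 1² + 4² = 1 + 16 = 17
17 = (2,5)_6 → 2² + 5² = 4 + 25 = 29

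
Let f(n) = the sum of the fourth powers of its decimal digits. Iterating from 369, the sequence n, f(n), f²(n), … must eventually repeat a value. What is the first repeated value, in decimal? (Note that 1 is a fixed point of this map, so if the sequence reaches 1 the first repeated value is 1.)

13139

369 → 3⁴ + 6⁴ + 9⁴ = 7938
7938 → 7⁴ + 9⁴ + 3⁴ + 8⁴ = 13139
13139 → 1⁴ + 3⁴ + 1⁴ + 3⁴ + 9⁴ = 6725
6725 → 6⁴ + 7⁴ + 2⁴ + 5⁴ = 4338
4338 → 4⁴ + 3⁴ + 3⁴ + 8⁴ = 4514
4514 → 4⁴ + 5⁴ + 1⁴ + 4⁴ = 1138
1138 → 1⁴ + 1⁴ + 3⁴ + 8⁴ = 4179
4179 → 4⁴ + 1⁴ + 7⁴ + 9⁴ = 9219
9219 → 9⁴ + 2⁴ + 1⁴ + 9⁴ = 13139  — 13139 already appeared earlier.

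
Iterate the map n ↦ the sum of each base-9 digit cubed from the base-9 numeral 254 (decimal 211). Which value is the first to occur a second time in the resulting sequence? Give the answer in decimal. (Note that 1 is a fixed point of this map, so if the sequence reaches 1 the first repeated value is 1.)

127

211 = (2,5,4)_9 → 2³ + 5³ + 4³ = 8 + 125 + 64 = 197
197 = (2,3,8)_9 → 2³ + 3³ + 8³ = 8 + 27 + 512 = 547
547 = (6,6,7)_9 → 6³ + 6³ + 7³ = 216 + 216 + 343 = 775
775 = (1,0,5,1)_9 → 1³ + 0³ + 5³ + 1³ = 1 + 0 + 125 + 1 = 127
127 = (1,5,1)_9 → 1³ + 5³ + 1³ = 1 + 125 + 1 = 127  — 127 already appeared earlier.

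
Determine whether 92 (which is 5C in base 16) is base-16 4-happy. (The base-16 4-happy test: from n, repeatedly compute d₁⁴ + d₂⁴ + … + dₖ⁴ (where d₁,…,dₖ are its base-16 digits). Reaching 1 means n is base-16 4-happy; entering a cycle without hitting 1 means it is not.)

base-16 4-happy

92 = (5,12)_16 → 21361
21361 = (5,3,7,1)_16 → 3108
3108 = (12,2,4)_16 → 21008
21008 = (5,2,1,0)_16 → 642
642 = (2,8,2)_16 → 4128
4128 = (1,0,2,0)_16 → 17
17 = (1,1)_16 → 2
2 = (2)_16 → 16
16 = (1,0)_16 → 1  — reached 1.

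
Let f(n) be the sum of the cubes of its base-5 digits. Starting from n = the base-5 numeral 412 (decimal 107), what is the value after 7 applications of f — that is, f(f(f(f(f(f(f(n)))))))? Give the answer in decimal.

65

107 = (4,1,2)_5 → 4³ + 1³ + 2³ = 64 + 1 + 8 = 73
73 = (2,4,3)_5 → 2³ + 4³ + 3³ = 8 + 64 + 27 = 99
99 = (3,4,4)_5 → 3³ + 4³ + 4³ = 27 + 64 + 64 = 155
155 = (1,1,1,0)_5 → 1³ + 1³ + 1³ + 0³ = 1 + 1 + 1 + 0 = 3
3 = (3)_5 → 3³ = 27
27 = (1,0,2)_5 → 1³ + 0³ + 2³ = 1 + 0 + 8 = 9
9 = (1,4)_5 → 1³ + 4³ = 1 + 64 = 65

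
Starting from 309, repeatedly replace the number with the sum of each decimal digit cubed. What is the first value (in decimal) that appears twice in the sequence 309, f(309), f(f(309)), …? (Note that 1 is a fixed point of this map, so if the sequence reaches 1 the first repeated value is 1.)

309 → 3³ + 0³ + 9³ = 756
756 → 7³ + 5³ + 6³ = 684
684 → 6³ + 8³ + 4³ = 792
792 → 7³ + 9³ + 2³ = 1080
1080 → 1³ + 0³ + 8³ + 0³ = 513
513 → 5³ + 1³ + 3³ = 153
153 → 1³ + 5³ + 3³ = 153  — 153 already appeared earlier.

153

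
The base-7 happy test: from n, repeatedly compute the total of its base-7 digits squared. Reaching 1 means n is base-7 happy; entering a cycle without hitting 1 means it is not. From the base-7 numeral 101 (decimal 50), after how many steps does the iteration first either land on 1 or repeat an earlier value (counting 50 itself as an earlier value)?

5

50 = (1,0,1)_7 → 1² + 0² + 1² = 2
2 = (2)_7 → 2² = 4
4 = (4)_7 → 4² = 16
16 = (2,2)_7 → 2² + 2² = 8
8 = (1,1)_7 → 1² + 1² = 2  — 2 repeats.
That took 5 steps.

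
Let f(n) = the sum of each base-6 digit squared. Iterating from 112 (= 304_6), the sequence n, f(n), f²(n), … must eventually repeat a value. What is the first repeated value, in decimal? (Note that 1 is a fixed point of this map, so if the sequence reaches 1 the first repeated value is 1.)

25

112 = (3,0,4)_6 → 3² + 0² + 4² = 9 + 0 + 16 = 25
25 = (4,1)_6 → 4² + 1² = 16 + 1 = 17
17 = (2,5)_6 → 2² + 5² = 4 + 25 = 29
29 = (4,5)_6 → 4² + 5² = 16 + 25 = 41
41 = (1,0,5)_6 → 1² + 0² + 5² = 1 + 0 + 25 = 26
26 = (4,2)_6 → 4² + 2² = 16 + 4 = 20
20 = (3,2)_6 → 3² + 2² = 9 + 4 = 13
13 = (2,1)_6 → 2² + 1² = 4 + 1 = 5
5 = (5)_6 → 5² = 25  — 25 already appeared earlier.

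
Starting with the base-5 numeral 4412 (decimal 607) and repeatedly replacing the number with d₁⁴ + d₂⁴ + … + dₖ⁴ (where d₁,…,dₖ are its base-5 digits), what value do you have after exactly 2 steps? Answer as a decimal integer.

513

607 = (4,4,1,2)_5 → 4⁴ + 4⁴ + 1⁴ + 2⁴ = 529
529 = (4,1,0,4)_5 → 4⁴ + 1⁴ + 0⁴ + 4⁴ = 513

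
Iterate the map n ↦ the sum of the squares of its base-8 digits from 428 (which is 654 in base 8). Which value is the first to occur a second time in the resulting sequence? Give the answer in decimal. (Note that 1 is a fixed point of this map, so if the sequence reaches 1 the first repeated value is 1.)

1

428 = (6,5,4)_8 → 6² + 5² + 4² = 36 + 25 + 16 = 77
77 = (1,1,5)_8 → 1² + 1² + 5² = 1 + 1 + 25 = 27
27 = (3,3)_8 → 3² + 3² = 9 + 9 = 18
18 = (2,2)_8 → 2² + 2² = 4 + 4 = 8
8 = (1,0)_8 → 1² + 0² = 1 + 0 = 1  — reached the fixed point 1.
1 → 1, so 1 is the first repeated value.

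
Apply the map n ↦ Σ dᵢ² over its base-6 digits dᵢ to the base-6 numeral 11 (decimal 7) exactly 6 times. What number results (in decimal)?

5

7 = (1,1)_6 → 1² + 1² = 1 + 1 = 2
2 = (2)_6 → 2² = 4
4 = (4)_6 → 4² = 16
16 = (2,4)_6 → 2² + 4² = 4 + 16 = 20
20 = (3,2)_6 → 3² + 2² = 9 + 4 = 13
13 = (2,1)_6 → 2² + 1² = 4 + 1 = 5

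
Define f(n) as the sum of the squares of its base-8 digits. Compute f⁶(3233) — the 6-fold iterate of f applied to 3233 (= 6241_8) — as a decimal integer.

5

3233 = (6,2,4,1)_8 → 57
57 = (7,1)_8 → 50
50 = (6,2)_8 → 40
40 = (5,0)_8 → 25
25 = (3,1)_8 → 10
10 = (1,2)_8 → 5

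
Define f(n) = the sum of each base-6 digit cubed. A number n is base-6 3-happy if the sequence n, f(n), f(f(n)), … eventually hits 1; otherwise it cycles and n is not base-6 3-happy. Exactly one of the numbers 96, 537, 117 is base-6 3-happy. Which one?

117

96: 96 → 72 → 8 → 9 → 28 → 128 → 62 → 73 → 9  — repeats 9 (not base-6 3-happy)
537: 537 → 168 → 128 → 62 → 73 → 9 → 28 → 128  — repeats 128 (not base-6 3-happy)
117: 117 → 55 → 29 → 189 → 153 → 92 → 43 → 3 → 27 → 91 → 36 → 1  — reaches 1 (base-6 3-happy)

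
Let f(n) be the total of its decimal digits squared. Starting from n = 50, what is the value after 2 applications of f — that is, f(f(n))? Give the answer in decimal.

29

50 → 25
25 → 29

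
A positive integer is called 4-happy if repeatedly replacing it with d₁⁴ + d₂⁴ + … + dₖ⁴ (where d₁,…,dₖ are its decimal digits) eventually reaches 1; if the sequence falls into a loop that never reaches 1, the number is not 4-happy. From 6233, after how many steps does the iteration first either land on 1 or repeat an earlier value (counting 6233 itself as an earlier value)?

6233 → 1474
1474 → 2914
2914 → 6834
6834 → 5729
5729 → 9603
9603 → 7938
7938 → 13139
13139 → 6725
6725 → 4338
4338 → 4514
4514 → 1138
1138 → 4179
4179 → 9219
9219 → 13139  — 13139 repeats.
That took 14 steps.

14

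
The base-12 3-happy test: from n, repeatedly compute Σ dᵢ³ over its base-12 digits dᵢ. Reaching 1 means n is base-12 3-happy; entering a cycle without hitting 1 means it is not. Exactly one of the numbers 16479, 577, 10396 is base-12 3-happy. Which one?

577

16479: 16479 → 1097 → 811 → 811  — repeats 811 (not base-12 3-happy)
577: 577 → 65 → 250 → 1513 → 1217 → 762 → 368 → 736 → 190 → 1028 → 856 → 1520 → 1728 → 1  — reaches 1 (base-12 3-happy)
10396: 10396 → 288 → 8 → 512 → 755 → 1464 → 1008 → 343 → 415 → 1351 → 1136 → 1855 → 1344 → 793 → 342 → 288  — repeats 288 (not base-12 3-happy)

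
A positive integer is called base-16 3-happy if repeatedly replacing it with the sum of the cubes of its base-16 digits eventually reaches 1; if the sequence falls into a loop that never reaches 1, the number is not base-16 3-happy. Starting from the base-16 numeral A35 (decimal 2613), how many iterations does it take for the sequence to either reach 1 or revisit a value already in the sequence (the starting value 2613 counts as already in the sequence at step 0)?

4

2613 = (10,3,5)_16 → 10³ + 3³ + 5³ = 1000 + 27 + 125 = 1152
1152 = (4,8,0)_16 → 4³ + 8³ + 0³ = 64 + 512 + 0 = 576
576 = (2,4,0)_16 → 2³ + 4³ + 0³ = 8 + 64 + 0 = 72
72 = (4,8)_16 → 4³ + 8³ = 64 + 512 = 576  — 576 repeats.
That took 4 steps.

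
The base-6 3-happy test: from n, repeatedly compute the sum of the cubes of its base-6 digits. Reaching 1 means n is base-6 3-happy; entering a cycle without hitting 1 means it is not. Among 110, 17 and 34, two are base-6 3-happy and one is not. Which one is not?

110

110: 110 → 35 → 250 → 190 → 190  — repeats 190 (not base-6 3-happy)
17: 17 → 133 → 92 → 43 → 3 → 27 → 91 → 36 → 1  — reaches 1 (base-6 3-happy)
34: 34 → 189 → 153 → 92 → 43 → 3 → 27 → 91 → 36 → 1  — reaches 1 (base-6 3-happy)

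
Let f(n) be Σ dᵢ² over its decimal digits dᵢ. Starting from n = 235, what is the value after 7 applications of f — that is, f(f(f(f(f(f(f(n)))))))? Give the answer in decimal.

235 → 2² + 3² + 5² = 4 + 9 + 25 = 38
38 → 3² + 8² = 9 + 64 = 73
73 → 7² + 3² = 49 + 9 = 58
58 → 5² + 8² = 25 + 64 = 89
89 → 8² + 9² = 64 + 81 = 145
145 → 1² + 4² + 5² = 1 + 16 + 25 = 42
42 → 4² + 2² = 16 + 4 = 20

20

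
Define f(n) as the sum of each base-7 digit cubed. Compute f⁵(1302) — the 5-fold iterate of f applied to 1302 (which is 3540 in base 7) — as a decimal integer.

1302 = (3,5,4,0)_7 → 3³ + 5³ + 4³ + 0³ = 27 + 125 + 64 + 0 = 216
216 = (4,2,6)_7 → 4³ + 2³ + 6³ = 64 + 8 + 216 = 288
288 = (5,6,1)_7 → 5³ + 6³ + 1³ = 125 + 216 + 1 = 342
342 = (6,6,6)_7 → 6³ + 6³ + 6³ = 216 + 216 + 216 = 648
648 = (1,6,1,4)_7 → 1³ + 6³ + 1³ + 4³ = 1 + 216 + 1 + 64 = 282

282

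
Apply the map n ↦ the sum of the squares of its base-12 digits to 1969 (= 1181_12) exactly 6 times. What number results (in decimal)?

1969 = (1,1,8,1)_12 → 1² + 1² + 8² + 1² = 67
67 = (5,7)_12 → 5² + 7² = 74
74 = (6,2)_12 → 6² + 2² = 40
40 = (3,4)_12 → 3² + 4² = 25
25 = (2,1)_12 → 2² + 1² = 5
5 = (5)_12 → 5² = 25

25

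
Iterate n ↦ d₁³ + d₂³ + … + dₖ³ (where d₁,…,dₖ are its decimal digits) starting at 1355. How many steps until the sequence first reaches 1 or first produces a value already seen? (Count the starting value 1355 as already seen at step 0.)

12

1355 → 1³ + 3³ + 5³ + 5³ = 278
278 → 2³ + 7³ + 8³ = 863
863 → 8³ + 6³ + 3³ = 755
755 → 7³ + 5³ + 5³ = 593
593 → 5³ + 9³ + 3³ = 881
881 → 8³ + 8³ + 1³ = 1025
1025 → 1³ + 0³ + 2³ + 5³ = 134
134 → 1³ + 3³ + 4³ = 92
92 → 9³ + 2³ = 737
737 → 7³ + 3³ + 7³ = 713
713 → 7³ + 1³ + 3³ = 371
371 → 3³ + 7³ + 1³ = 371  — 371 repeats.
That took 12 steps.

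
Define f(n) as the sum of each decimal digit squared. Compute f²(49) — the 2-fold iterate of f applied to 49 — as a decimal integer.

130

49 → 4² + 9² = 97
97 → 9² + 7² = 130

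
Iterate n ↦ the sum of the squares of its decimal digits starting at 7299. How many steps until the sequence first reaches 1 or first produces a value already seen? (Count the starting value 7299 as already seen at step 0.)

15

7299 → 7² + 2² + 9² + 9² = 215
215 → 2² + 1² + 5² = 30
30 → 3² + 0² = 9
9 → 9² = 81
81 → 8² + 1² = 65
65 → 6² + 5² = 61
61 → 6² + 1² = 37
37 → 3² + 7² = 58
58 → 5² + 8² = 89
89 → 8² + 9² = 145
145 → 1² + 4² + 5² = 42
42 → 4² + 2² = 20
20 → 2² + 0² = 4
4 → 4² = 16
16 → 1² + 6² = 37  — 37 repeats.
That took 15 steps.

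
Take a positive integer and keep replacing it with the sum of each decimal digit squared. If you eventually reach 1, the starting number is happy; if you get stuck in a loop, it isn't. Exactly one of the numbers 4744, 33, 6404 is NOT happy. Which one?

4744: 4744 → 97 → 130 → 10 → 1  — reaches 1 (happy)
33: 33 → 18 → 65 → 61 → 37 → 58 → 89 → 145 → 42 → 20 → 4 → 16 → 37  — repeats 37 (not happy)
6404: 6404 → 68 → 100 → 1  — reaches 1 (happy)

33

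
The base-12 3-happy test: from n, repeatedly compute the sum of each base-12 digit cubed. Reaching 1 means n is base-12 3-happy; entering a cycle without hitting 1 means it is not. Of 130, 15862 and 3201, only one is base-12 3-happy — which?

130

130: 130 → 2000 → 1514 → 1224 → 728 → 637 → 190 → 1028 → 856 → 1520 → 1728 → 1  — reaches 1 (base-12 3-happy)
15862: 15862 → 1738 → 1001 → 1672 → 1738  — repeats 1738 (not base-12 3-happy)
3201: 3201 → 1738 → 1001 → 1672 → 1738  — repeats 1738 (not base-12 3-happy)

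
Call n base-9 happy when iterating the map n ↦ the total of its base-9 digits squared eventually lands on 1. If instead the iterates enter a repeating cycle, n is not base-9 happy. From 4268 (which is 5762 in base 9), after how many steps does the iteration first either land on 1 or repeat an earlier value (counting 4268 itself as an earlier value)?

4268 = (5,7,6,2)_9 → 5² + 7² + 6² + 2² = 25 + 49 + 36 + 4 = 114
114 = (1,3,6)_9 → 1² + 3² + 6² = 1 + 9 + 36 = 46
46 = (5,1)_9 → 5² + 1² = 25 + 1 = 26
26 = (2,8)_9 → 2² + 8² = 4 + 64 = 68
68 = (7,5)_9 → 7² + 5² = 49 + 25 = 74
74 = (8,2)_9 → 8² + 2² = 64 + 4 = 68  — 68 repeats.
That took 6 steps.

6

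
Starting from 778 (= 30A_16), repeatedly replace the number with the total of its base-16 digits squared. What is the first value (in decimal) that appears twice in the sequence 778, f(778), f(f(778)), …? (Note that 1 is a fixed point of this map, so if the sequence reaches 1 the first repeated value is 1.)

146

778 = (3,0,10)_16 → 109
109 = (6,13)_16 → 205
205 = (12,13)_16 → 313
313 = (1,3,9)_16 → 91
91 = (5,11)_16 → 146
146 = (9,2)_16 → 85
85 = (5,5)_16 → 50
50 = (3,2)_16 → 13
13 = (13)_16 → 169
169 = (10,9)_16 → 181
181 = (11,5)_16 → 146  — 146 already appeared earlier.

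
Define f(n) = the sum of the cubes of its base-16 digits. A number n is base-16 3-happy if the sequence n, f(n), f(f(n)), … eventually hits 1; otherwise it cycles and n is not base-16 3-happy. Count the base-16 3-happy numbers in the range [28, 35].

28: 28 → 1729 → 1945 → 1801 → 1072 → 91 → 1456 → 1456  — not base-16 3-happy
29: 29 → 2198 → 1457 → 1457  — not base-16 3-happy
30: 30 → 2745 → 3060 → 4770 → 1017 → 4131 → 36 → 72 → 576 → 72  — not base-16 3-happy
31: 31 → 3376 → 2224 → 1843 → 397 → 2710 → 1945 → 1801 → 1072 → 91 → 1456 → 1456  — not base-16 3-happy
32: 32 → 8 → 512 → 8  — not base-16 3-happy
33: 33 → 9 → 729 → 2934 → 1890 → 567 → 378 → 1344 → 189 → 3528 → 4437 → 252 → 5103 → 6147 → 540 → 1737 → 2673 → 1344  — not base-16 3-happy
34: 34 → 16 → 1  — base-16 3-happy
35: 35 → 35  — not base-16 3-happy
base-16 3-happy: 34

1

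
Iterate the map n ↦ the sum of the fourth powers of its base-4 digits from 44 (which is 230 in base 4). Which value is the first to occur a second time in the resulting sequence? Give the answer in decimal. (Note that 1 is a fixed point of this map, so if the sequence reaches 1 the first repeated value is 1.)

1

44 = (2,3,0)_4 → 2⁴ + 3⁴ + 0⁴ = 97
97 = (1,2,0,1)_4 → 1⁴ + 2⁴ + 0⁴ + 1⁴ = 18
18 = (1,0,2)_4 → 1⁴ + 0⁴ + 2⁴ = 17
17 = (1,0,1)_4 → 1⁴ + 0⁴ + 1⁴ = 2
2 = (2)_4 → 2⁴ = 16
16 = (1,0,0)_4 → 1⁴ + 0⁴ + 0⁴ = 1  — reached the fixed point 1.
1 → 1, so 1 is the first repeated value.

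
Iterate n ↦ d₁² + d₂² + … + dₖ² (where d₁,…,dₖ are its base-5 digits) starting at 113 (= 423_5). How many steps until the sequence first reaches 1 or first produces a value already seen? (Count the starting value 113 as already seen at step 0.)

4

113 = (4,2,3)_5 → 4² + 2² + 3² = 16 + 4 + 9 = 29
29 = (1,0,4)_5 → 1² + 0² + 4² = 1 + 0 + 16 = 17
17 = (3,2)_5 → 3² + 2² = 9 + 4 = 13
13 = (2,3)_5 → 2² + 3² = 4 + 9 = 13  — 13 repeats.
That took 4 steps.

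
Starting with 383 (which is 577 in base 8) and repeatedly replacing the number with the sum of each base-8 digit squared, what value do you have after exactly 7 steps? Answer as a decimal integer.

6

383 = (5,7,7)_8 → 5² + 7² + 7² = 25 + 49 + 49 = 123
123 = (1,7,3)_8 → 1² + 7² + 3² = 1 + 49 + 9 = 59
59 = (7,3)_8 → 7² + 3² = 49 + 9 = 58
58 = (7,2)_8 → 7² + 2² = 49 + 4 = 53
53 = (6,5)_8 → 6² + 5² = 36 + 25 = 61
61 = (7,5)_8 → 7² + 5² = 49 + 25 = 74
74 = (1,1,2)_8 → 1² + 1² + 2² = 1 + 1 + 4 = 6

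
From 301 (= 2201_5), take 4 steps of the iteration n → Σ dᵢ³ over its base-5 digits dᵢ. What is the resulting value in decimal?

301 = (2,2,0,1)_5 → 2³ + 2³ + 0³ + 1³ = 17
17 = (3,2)_5 → 3³ + 2³ = 35
35 = (1,2,0)_5 → 1³ + 2³ + 0³ = 9
9 = (1,4)_5 → 1³ + 4³ = 65

65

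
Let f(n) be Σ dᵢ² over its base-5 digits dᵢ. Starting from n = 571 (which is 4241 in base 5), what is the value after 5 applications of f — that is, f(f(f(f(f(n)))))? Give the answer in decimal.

571 = (4,2,4,1)_5 → 4² + 2² + 4² + 1² = 16 + 4 + 16 + 1 = 37
37 = (1,2,2)_5 → 1² + 2² + 2² = 1 + 4 + 4 = 9
9 = (1,4)_5 → 1² + 4² = 1 + 16 = 17
17 = (3,2)_5 → 3² + 2² = 9 + 4 = 13
13 = (2,3)_5 → 2² + 3² = 4 + 9 = 13

13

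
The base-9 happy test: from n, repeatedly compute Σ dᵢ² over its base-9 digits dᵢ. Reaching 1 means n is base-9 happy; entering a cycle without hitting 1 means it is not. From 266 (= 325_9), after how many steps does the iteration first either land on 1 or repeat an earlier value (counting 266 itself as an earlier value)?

266 = (3,2,5)_9 → 3² + 2² + 5² = 9 + 4 + 25 = 38
38 = (4,2)_9 → 4² + 2² = 16 + 4 = 20
20 = (2,2)_9 → 2² + 2² = 4 + 4 = 8
8 = (8)_9 → 8² = 64
64 = (7,1)_9 → 7² + 1² = 49 + 1 = 50
50 = (5,5)_9 → 5² + 5² = 25 + 25 = 50  — 50 repeats.
That took 6 steps.

6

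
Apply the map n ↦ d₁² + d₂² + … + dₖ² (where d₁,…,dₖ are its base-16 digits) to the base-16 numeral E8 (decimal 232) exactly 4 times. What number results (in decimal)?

232 = (14,8)_16 → 14² + 8² = 196 + 64 = 260
260 = (1,0,4)_16 → 1² + 0² + 4² = 1 + 0 + 16 = 17
17 = (1,1)_16 → 1² + 1² = 1 + 1 = 2
2 = (2)_16 → 2² = 4

4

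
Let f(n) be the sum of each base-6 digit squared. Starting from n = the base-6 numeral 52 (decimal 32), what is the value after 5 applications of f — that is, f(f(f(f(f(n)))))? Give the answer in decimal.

13

32 = (5,2)_6 → 5² + 2² = 25 + 4 = 29
29 = (4,5)_6 → 4² + 5² = 16 + 25 = 41
41 = (1,0,5)_6 → 1² + 0² + 5² = 1 + 0 + 25 = 26
26 = (4,2)_6 → 4² + 2² = 16 + 4 = 20
20 = (3,2)_6 → 3² + 2² = 9 + 4 = 13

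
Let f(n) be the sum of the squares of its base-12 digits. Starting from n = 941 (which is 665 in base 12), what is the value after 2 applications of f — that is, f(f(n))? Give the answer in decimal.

65

941 = (6,6,5)_12 → 6² + 6² + 5² = 36 + 36 + 25 = 97
97 = (8,1)_12 → 8² + 1² = 64 + 1 = 65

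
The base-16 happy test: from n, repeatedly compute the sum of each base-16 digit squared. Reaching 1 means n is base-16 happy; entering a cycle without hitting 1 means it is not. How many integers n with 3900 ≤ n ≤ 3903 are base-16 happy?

1

3900: 3900 → 378 → 150 → 117 → 74 → 116 → 65 → 17 → 2 → 4 → 16 → 1  (reaches 1)
3901: 3901 → 403 → 91 → 146 → 85 → 50 → 13 → 169 → 181 → 146  (repeats 146)
3902: 3902 → 430 → 297 → 86 → 61 → 178 → 125 → 218 → 269 → 170 → 200 → 208 → 169 → 181 → 146 → 85 → 50 → 13 → 169  (repeats 169)
3903: 3903 → 459 → 266 → 101 → 61 → 178 → 125 → 218 → 269 → 170 → 200 → 208 → 169 → 181 → 146 → 85 → 50 → 13 → 169  (repeats 169)
base-16 happy: 3900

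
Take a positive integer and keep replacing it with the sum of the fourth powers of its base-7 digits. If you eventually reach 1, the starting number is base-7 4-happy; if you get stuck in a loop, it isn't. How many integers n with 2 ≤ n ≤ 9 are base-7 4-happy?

2: 2 → 16 → 32 → 512 → 164 → 178 → 418 → 708 → 98 → 16  — not base-7 4-happy
3: 3 → 81 → 513 → 179 → 593 → 1251 → 1043 → 97 → 2593 → 1459 → 963 → 1153 → 803 → 673 → 1923 → 1507 → 913 → 609 → 707 → 97  — not base-7 4-happy
4: 4 → 256 → 882 → 272 → 2002 → 2546 → 1938 → 2258 → 1808 → 1938  — not base-7 4-happy
5: 5 → 625 → 1267 → 1633 → 913 → 609 → 707 → 97 → 2593 → 1459 → 963 → 1153 → 803 → 673 → 1923 → 1507 → 913  — not base-7 4-happy
6: 6 → 1296 → 788 → 288 → 1922 → 1138 → 354 → 258 → 1922  — not base-7 4-happy
7: 7 → 1  — base-7 4-happy
8: 8 → 2 → 16 → 32 → 512 → 164 → 178 → 418 → 708 → 98 → 16  — not base-7 4-happy
9: 9 → 17 → 97 → 2593 → 1459 → 963 → 1153 → 803 → 673 → 1923 → 1507 → 913 → 609 → 707 → 97  — not base-7 4-happy
base-7 4-happy: 7

1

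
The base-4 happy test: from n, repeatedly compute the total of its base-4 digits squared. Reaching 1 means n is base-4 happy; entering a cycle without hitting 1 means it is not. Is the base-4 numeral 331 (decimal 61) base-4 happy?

61 = (3,3,1)_4 → 3² + 3² + 1² = 19
19 = (1,0,3)_4 → 1² + 0² + 3² = 10
10 = (2,2)_4 → 2² + 2² = 8
8 = (2,0)_4 → 2² + 0² = 4
4 = (1,0)_4 → 1² + 0² = 1  — reached 1.

base-4 happy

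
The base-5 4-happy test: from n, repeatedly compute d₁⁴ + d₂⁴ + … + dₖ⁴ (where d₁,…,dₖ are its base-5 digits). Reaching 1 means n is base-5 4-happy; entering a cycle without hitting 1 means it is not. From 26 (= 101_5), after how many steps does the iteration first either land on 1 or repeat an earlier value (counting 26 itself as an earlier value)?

26 = (1,0,1)_5 → 1⁴ + 0⁴ + 1⁴ = 1 + 0 + 1 = 2
2 = (2)_5 → 2⁴ = 16
16 = (3,1)_5 → 3⁴ + 1⁴ = 81 + 1 = 82
82 = (3,1,2)_5 → 3⁴ + 1⁴ + 2⁴ = 81 + 1 + 16 = 98
98 = (3,4,3)_5 → 3⁴ + 4⁴ + 3⁴ = 81 + 256 + 81 = 418
418 = (3,1,3,3)_5 → 3⁴ + 1⁴ + 3⁴ + 3⁴ = 81 + 1 + 81 + 81 = 244
244 = (1,4,3,4)_5 → 1⁴ + 4⁴ + 3⁴ + 4⁴ = 1 + 256 + 81 + 256 = 594
594 = (4,3,3,4)_5 → 4⁴ + 3⁴ + 3⁴ + 4⁴ = 256 + 81 + 81 + 256 = 674
674 = (1,0,1,4,4)_5 → 1⁴ + 0⁴ + 1⁴ + 4⁴ + 4⁴ = 1 + 0 + 1 + 256 + 256 = 514
514 = (4,0,2,4)_5 → 4⁴ + 0⁴ + 2⁴ + 4⁴ = 256 + 0 + 16 + 256 = 528
528 = (4,1,0,3)_5 → 4⁴ + 1⁴ + 0⁴ + 3⁴ = 256 + 1 + 0 + 81 = 338
338 = (2,3,2,3)_5 → 2⁴ + 3⁴ + 2⁴ + 3⁴ = 16 + 81 + 16 + 81 = 194
194 = (1,2,3,4)_5 → 1⁴ + 2⁴ + 3⁴ + 4⁴ = 1 + 16 + 81 + 256 = 354
354 = (2,4,0,4)_5 → 2⁴ + 4⁴ + 0⁴ + 4⁴ = 16 + 256 + 0 + 256 = 528  — 528 repeats.
That took 14 steps.

14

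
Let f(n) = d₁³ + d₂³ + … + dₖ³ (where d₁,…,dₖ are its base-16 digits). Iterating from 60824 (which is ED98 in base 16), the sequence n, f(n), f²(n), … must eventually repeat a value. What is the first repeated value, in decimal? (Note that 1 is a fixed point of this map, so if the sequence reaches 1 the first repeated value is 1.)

60824 = (14,13,9,8)_16 → 14³ + 13³ + 9³ + 8³ = 2744 + 2197 + 729 + 512 = 6182
6182 = (1,8,2,6)_16 → 1³ + 8³ + 2³ + 6³ = 1 + 512 + 8 + 216 = 737
737 = (2,14,1)_16 → 2³ + 14³ + 1³ = 8 + 2744 + 1 = 2753
2753 = (10,12,1)_16 → 10³ + 12³ + 1³ = 1000 + 1728 + 1 = 2729
2729 = (10,10,9)_16 → 10³ + 10³ + 9³ = 1000 + 1000 + 729 = 2729  — 2729 already appeared earlier.

2729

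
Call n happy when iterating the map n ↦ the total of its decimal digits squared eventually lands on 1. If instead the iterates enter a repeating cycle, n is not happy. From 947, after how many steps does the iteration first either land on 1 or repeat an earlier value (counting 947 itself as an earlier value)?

15

947 → 9² + 4² + 7² = 146
146 → 1² + 4² + 6² = 53
53 → 5² + 3² = 34
34 → 3² + 4² = 25
25 → 2² + 5² = 29
29 → 2² + 9² = 85
85 → 8² + 5² = 89
89 → 8² + 9² = 145
145 → 1² + 4² + 5² = 42
42 → 4² + 2² = 20
20 → 2² + 0² = 4
4 → 4² = 16
16 → 1² + 6² = 37
37 → 3² + 7² = 58
58 → 5² + 8² = 89  — 89 repeats.
That took 15 steps.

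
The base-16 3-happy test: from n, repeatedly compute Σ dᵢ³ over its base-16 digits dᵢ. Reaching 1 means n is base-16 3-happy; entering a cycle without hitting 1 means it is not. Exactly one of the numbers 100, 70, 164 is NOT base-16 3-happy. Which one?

164

100: 100 → 280 → 514 → 16 → 1  — reaches 1 (base-16 3-happy)
70: 70 → 280 → 514 → 16 → 1  — reaches 1 (base-16 3-happy)
164: 164 → 1064 → 584 → 584  — repeats 584 (not base-16 3-happy)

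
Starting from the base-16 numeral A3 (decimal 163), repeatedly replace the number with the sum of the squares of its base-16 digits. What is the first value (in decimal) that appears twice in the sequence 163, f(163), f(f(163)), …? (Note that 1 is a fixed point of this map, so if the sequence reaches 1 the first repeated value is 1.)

146

163 = (10,3)_16 → 10² + 3² = 100 + 9 = 109
109 = (6,13)_16 → 6² + 13² = 36 + 169 = 205
205 = (12,13)_16 → 12² + 13² = 144 + 169 = 313
313 = (1,3,9)_16 → 1² + 3² + 9² = 1 + 9 + 81 = 91
91 = (5,11)_16 → 5² + 11² = 25 + 121 = 146
146 = (9,2)_16 → 9² + 2² = 81 + 4 = 85
85 = (5,5)_16 → 5² + 5² = 25 + 25 = 50
50 = (3,2)_16 → 3² + 2² = 9 + 4 = 13
13 = (13)_16 → 13² = 169
169 = (10,9)_16 → 10² + 9² = 100 + 81 = 181
181 = (11,5)_16 → 11² + 5² = 121 + 25 = 146  — 146 already appeared earlier.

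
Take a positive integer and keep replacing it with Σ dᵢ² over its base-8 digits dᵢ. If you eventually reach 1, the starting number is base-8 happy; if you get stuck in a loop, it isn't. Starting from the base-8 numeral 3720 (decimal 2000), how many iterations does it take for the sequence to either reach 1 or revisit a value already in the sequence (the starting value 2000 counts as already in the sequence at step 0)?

2000 = (3,7,2,0)_8 → 3² + 7² + 2² + 0² = 9 + 49 + 4 + 0 = 62
62 = (7,6)_8 → 7² + 6² = 49 + 36 = 85
85 = (1,2,5)_8 → 1² + 2² + 5² = 1 + 4 + 25 = 30
30 = (3,6)_8 → 3² + 6² = 9 + 36 = 45
45 = (5,5)_8 → 5² + 5² = 25 + 25 = 50
50 = (6,2)_8 → 6² + 2² = 36 + 4 = 40
40 = (5,0)_8 → 5² + 0² = 25 + 0 = 25
25 = (3,1)_8 → 3² + 1² = 9 + 1 = 10
10 = (1,2)_8 → 1² + 2² = 1 + 4 = 5
5 = (5)_8 → 5² = 25  — 25 repeats.
That took 10 steps.

10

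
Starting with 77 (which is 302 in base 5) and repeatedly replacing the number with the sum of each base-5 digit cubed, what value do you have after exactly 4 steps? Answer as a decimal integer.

35

77 = (3,0,2)_5 → 3³ + 0³ + 2³ = 35
35 = (1,2,0)_5 → 1³ + 2³ + 0³ = 9
9 = (1,4)_5 → 1³ + 4³ = 65
65 = (2,3,0)_5 → 2³ + 3³ + 0³ = 35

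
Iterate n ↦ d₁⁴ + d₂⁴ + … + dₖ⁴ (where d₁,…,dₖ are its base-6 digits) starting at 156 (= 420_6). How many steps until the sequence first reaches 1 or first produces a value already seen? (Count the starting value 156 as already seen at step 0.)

12

156 = (4,2,0)_6 → 4⁴ + 2⁴ + 0⁴ = 256 + 16 + 0 = 272
272 = (1,1,3,2)_6 → 1⁴ + 1⁴ + 3⁴ + 2⁴ = 1 + 1 + 81 + 16 = 99
99 = (2,4,3)_6 → 2⁴ + 4⁴ + 3⁴ = 16 + 256 + 81 = 353
353 = (1,3,4,5)_6 → 1⁴ + 3⁴ + 4⁴ + 5⁴ = 1 + 81 + 256 + 625 = 963
963 = (4,2,4,3)_6 → 4⁴ + 2⁴ + 4⁴ + 3⁴ = 256 + 16 + 256 + 81 = 609
609 = (2,4,5,3)_6 → 2⁴ + 4⁴ + 5⁴ + 3⁴ = 16 + 256 + 625 + 81 = 978
978 = (4,3,1,0)_6 → 4⁴ + 3⁴ + 1⁴ + 0⁴ = 256 + 81 + 1 + 0 = 338
338 = (1,3,2,2)_6 → 1⁴ + 3⁴ + 2⁴ + 2⁴ = 1 + 81 + 16 + 16 = 114
114 = (3,1,0)_6 → 3⁴ + 1⁴ + 0⁴ = 81 + 1 + 0 = 82
82 = (2,1,4)_6 → 2⁴ + 1⁴ + 4⁴ = 16 + 1 + 256 = 273
273 = (1,1,3,3)_6 → 1⁴ + 1⁴ + 3⁴ + 3⁴ = 1 + 1 + 81 + 81 = 164
164 = (4,3,2)_6 → 4⁴ + 3⁴ + 2⁴ = 256 + 81 + 16 = 353  — 353 repeats.
That took 12 steps.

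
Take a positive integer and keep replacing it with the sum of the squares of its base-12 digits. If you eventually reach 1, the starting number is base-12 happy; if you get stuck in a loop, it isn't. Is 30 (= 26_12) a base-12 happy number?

not base-12 happy

30 = (2,6)_12 → 40
40 = (3,4)_12 → 25
25 = (2,1)_12 → 5
5 = (5)_12 → 25  — 25 already seen; the sequence cycles without reaching 1.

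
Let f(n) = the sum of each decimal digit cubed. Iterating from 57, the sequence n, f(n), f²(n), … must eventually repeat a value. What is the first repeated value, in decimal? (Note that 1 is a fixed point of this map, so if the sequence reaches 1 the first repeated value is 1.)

153

57 → 5³ + 7³ = 125 + 343 = 468
468 → 4³ + 6³ + 8³ = 64 + 216 + 512 = 792
792 → 7³ + 9³ + 2³ = 343 + 729 + 8 = 1080
1080 → 1³ + 0³ + 8³ + 0³ = 1 + 0 + 512 + 0 = 513
513 → 5³ + 1³ + 3³ = 125 + 1 + 27 = 153
153 → 1³ + 5³ + 3³ = 1 + 125 + 27 = 153  — 153 already appeared earlier.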